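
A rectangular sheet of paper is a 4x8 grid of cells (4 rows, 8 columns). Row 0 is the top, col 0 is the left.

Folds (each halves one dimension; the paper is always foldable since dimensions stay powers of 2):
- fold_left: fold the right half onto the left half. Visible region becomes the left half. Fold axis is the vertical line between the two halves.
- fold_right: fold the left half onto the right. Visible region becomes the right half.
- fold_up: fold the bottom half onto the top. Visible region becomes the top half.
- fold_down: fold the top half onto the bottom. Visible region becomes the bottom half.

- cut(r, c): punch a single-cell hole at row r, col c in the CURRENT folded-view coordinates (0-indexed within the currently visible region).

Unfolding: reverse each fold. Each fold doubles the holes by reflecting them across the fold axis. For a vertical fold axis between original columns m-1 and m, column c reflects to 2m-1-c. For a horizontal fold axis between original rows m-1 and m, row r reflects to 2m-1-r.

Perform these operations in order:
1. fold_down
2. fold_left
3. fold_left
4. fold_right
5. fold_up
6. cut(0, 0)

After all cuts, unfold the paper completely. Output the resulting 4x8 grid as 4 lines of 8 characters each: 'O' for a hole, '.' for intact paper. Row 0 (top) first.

Op 1 fold_down: fold axis h@2; visible region now rows[2,4) x cols[0,8) = 2x8
Op 2 fold_left: fold axis v@4; visible region now rows[2,4) x cols[0,4) = 2x4
Op 3 fold_left: fold axis v@2; visible region now rows[2,4) x cols[0,2) = 2x2
Op 4 fold_right: fold axis v@1; visible region now rows[2,4) x cols[1,2) = 2x1
Op 5 fold_up: fold axis h@3; visible region now rows[2,3) x cols[1,2) = 1x1
Op 6 cut(0, 0): punch at orig (2,1); cuts so far [(2, 1)]; region rows[2,3) x cols[1,2) = 1x1
Unfold 1 (reflect across h@3): 2 holes -> [(2, 1), (3, 1)]
Unfold 2 (reflect across v@1): 4 holes -> [(2, 0), (2, 1), (3, 0), (3, 1)]
Unfold 3 (reflect across v@2): 8 holes -> [(2, 0), (2, 1), (2, 2), (2, 3), (3, 0), (3, 1), (3, 2), (3, 3)]
Unfold 4 (reflect across v@4): 16 holes -> [(2, 0), (2, 1), (2, 2), (2, 3), (2, 4), (2, 5), (2, 6), (2, 7), (3, 0), (3, 1), (3, 2), (3, 3), (3, 4), (3, 5), (3, 6), (3, 7)]
Unfold 5 (reflect across h@2): 32 holes -> [(0, 0), (0, 1), (0, 2), (0, 3), (0, 4), (0, 5), (0, 6), (0, 7), (1, 0), (1, 1), (1, 2), (1, 3), (1, 4), (1, 5), (1, 6), (1, 7), (2, 0), (2, 1), (2, 2), (2, 3), (2, 4), (2, 5), (2, 6), (2, 7), (3, 0), (3, 1), (3, 2), (3, 3), (3, 4), (3, 5), (3, 6), (3, 7)]

Answer: OOOOOOOO
OOOOOOOO
OOOOOOOO
OOOOOOOO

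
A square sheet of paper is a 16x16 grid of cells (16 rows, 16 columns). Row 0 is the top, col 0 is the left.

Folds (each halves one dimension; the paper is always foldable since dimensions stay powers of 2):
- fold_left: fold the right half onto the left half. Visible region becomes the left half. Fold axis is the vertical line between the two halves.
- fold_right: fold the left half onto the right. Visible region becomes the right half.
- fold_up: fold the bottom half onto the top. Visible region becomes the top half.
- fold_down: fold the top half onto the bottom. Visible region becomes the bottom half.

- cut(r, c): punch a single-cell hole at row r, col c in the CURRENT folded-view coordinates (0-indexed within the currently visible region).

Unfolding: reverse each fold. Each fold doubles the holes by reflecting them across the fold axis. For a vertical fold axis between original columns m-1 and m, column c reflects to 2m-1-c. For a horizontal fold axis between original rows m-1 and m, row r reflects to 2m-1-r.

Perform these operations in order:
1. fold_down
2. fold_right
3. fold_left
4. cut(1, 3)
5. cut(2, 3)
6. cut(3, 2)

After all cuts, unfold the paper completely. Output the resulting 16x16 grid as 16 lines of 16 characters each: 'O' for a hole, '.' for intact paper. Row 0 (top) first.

Op 1 fold_down: fold axis h@8; visible region now rows[8,16) x cols[0,16) = 8x16
Op 2 fold_right: fold axis v@8; visible region now rows[8,16) x cols[8,16) = 8x8
Op 3 fold_left: fold axis v@12; visible region now rows[8,16) x cols[8,12) = 8x4
Op 4 cut(1, 3): punch at orig (9,11); cuts so far [(9, 11)]; region rows[8,16) x cols[8,12) = 8x4
Op 5 cut(2, 3): punch at orig (10,11); cuts so far [(9, 11), (10, 11)]; region rows[8,16) x cols[8,12) = 8x4
Op 6 cut(3, 2): punch at orig (11,10); cuts so far [(9, 11), (10, 11), (11, 10)]; region rows[8,16) x cols[8,12) = 8x4
Unfold 1 (reflect across v@12): 6 holes -> [(9, 11), (9, 12), (10, 11), (10, 12), (11, 10), (11, 13)]
Unfold 2 (reflect across v@8): 12 holes -> [(9, 3), (9, 4), (9, 11), (9, 12), (10, 3), (10, 4), (10, 11), (10, 12), (11, 2), (11, 5), (11, 10), (11, 13)]
Unfold 3 (reflect across h@8): 24 holes -> [(4, 2), (4, 5), (4, 10), (4, 13), (5, 3), (5, 4), (5, 11), (5, 12), (6, 3), (6, 4), (6, 11), (6, 12), (9, 3), (9, 4), (9, 11), (9, 12), (10, 3), (10, 4), (10, 11), (10, 12), (11, 2), (11, 5), (11, 10), (11, 13)]

Answer: ................
................
................
................
..O..O....O..O..
...OO......OO...
...OO......OO...
................
................
...OO......OO...
...OO......OO...
..O..O....O..O..
................
................
................
................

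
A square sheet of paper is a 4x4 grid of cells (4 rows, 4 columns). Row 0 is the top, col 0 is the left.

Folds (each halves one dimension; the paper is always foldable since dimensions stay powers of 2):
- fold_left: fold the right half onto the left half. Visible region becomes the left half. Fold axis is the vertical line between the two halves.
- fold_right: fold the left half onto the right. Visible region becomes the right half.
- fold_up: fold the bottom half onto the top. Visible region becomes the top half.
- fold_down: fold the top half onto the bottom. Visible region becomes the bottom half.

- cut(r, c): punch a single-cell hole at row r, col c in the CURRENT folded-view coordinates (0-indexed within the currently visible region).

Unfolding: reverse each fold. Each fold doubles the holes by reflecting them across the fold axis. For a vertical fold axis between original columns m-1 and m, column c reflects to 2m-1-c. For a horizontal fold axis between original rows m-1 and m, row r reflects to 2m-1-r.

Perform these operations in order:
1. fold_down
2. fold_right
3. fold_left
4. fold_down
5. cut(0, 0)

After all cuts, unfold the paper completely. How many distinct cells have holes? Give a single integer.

Op 1 fold_down: fold axis h@2; visible region now rows[2,4) x cols[0,4) = 2x4
Op 2 fold_right: fold axis v@2; visible region now rows[2,4) x cols[2,4) = 2x2
Op 3 fold_left: fold axis v@3; visible region now rows[2,4) x cols[2,3) = 2x1
Op 4 fold_down: fold axis h@3; visible region now rows[3,4) x cols[2,3) = 1x1
Op 5 cut(0, 0): punch at orig (3,2); cuts so far [(3, 2)]; region rows[3,4) x cols[2,3) = 1x1
Unfold 1 (reflect across h@3): 2 holes -> [(2, 2), (3, 2)]
Unfold 2 (reflect across v@3): 4 holes -> [(2, 2), (2, 3), (3, 2), (3, 3)]
Unfold 3 (reflect across v@2): 8 holes -> [(2, 0), (2, 1), (2, 2), (2, 3), (3, 0), (3, 1), (3, 2), (3, 3)]
Unfold 4 (reflect across h@2): 16 holes -> [(0, 0), (0, 1), (0, 2), (0, 3), (1, 0), (1, 1), (1, 2), (1, 3), (2, 0), (2, 1), (2, 2), (2, 3), (3, 0), (3, 1), (3, 2), (3, 3)]

Answer: 16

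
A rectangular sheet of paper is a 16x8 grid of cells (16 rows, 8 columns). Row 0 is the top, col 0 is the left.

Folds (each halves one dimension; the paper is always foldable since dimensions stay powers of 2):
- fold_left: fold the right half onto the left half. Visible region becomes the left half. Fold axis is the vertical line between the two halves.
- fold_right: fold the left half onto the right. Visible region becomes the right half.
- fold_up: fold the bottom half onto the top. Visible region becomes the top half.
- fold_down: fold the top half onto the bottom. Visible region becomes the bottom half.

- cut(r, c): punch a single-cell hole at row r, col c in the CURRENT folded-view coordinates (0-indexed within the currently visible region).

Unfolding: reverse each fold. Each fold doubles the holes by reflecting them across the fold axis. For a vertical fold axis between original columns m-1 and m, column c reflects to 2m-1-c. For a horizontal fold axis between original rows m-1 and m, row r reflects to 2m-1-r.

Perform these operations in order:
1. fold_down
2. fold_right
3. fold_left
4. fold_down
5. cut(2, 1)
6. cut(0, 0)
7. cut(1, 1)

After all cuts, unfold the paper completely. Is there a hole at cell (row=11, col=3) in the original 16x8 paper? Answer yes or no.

Answer: yes

Derivation:
Op 1 fold_down: fold axis h@8; visible region now rows[8,16) x cols[0,8) = 8x8
Op 2 fold_right: fold axis v@4; visible region now rows[8,16) x cols[4,8) = 8x4
Op 3 fold_left: fold axis v@6; visible region now rows[8,16) x cols[4,6) = 8x2
Op 4 fold_down: fold axis h@12; visible region now rows[12,16) x cols[4,6) = 4x2
Op 5 cut(2, 1): punch at orig (14,5); cuts so far [(14, 5)]; region rows[12,16) x cols[4,6) = 4x2
Op 6 cut(0, 0): punch at orig (12,4); cuts so far [(12, 4), (14, 5)]; region rows[12,16) x cols[4,6) = 4x2
Op 7 cut(1, 1): punch at orig (13,5); cuts so far [(12, 4), (13, 5), (14, 5)]; region rows[12,16) x cols[4,6) = 4x2
Unfold 1 (reflect across h@12): 6 holes -> [(9, 5), (10, 5), (11, 4), (12, 4), (13, 5), (14, 5)]
Unfold 2 (reflect across v@6): 12 holes -> [(9, 5), (9, 6), (10, 5), (10, 6), (11, 4), (11, 7), (12, 4), (12, 7), (13, 5), (13, 6), (14, 5), (14, 6)]
Unfold 3 (reflect across v@4): 24 holes -> [(9, 1), (9, 2), (9, 5), (9, 6), (10, 1), (10, 2), (10, 5), (10, 6), (11, 0), (11, 3), (11, 4), (11, 7), (12, 0), (12, 3), (12, 4), (12, 7), (13, 1), (13, 2), (13, 5), (13, 6), (14, 1), (14, 2), (14, 5), (14, 6)]
Unfold 4 (reflect across h@8): 48 holes -> [(1, 1), (1, 2), (1, 5), (1, 6), (2, 1), (2, 2), (2, 5), (2, 6), (3, 0), (3, 3), (3, 4), (3, 7), (4, 0), (4, 3), (4, 4), (4, 7), (5, 1), (5, 2), (5, 5), (5, 6), (6, 1), (6, 2), (6, 5), (6, 6), (9, 1), (9, 2), (9, 5), (9, 6), (10, 1), (10, 2), (10, 5), (10, 6), (11, 0), (11, 3), (11, 4), (11, 7), (12, 0), (12, 3), (12, 4), (12, 7), (13, 1), (13, 2), (13, 5), (13, 6), (14, 1), (14, 2), (14, 5), (14, 6)]
Holes: [(1, 1), (1, 2), (1, 5), (1, 6), (2, 1), (2, 2), (2, 5), (2, 6), (3, 0), (3, 3), (3, 4), (3, 7), (4, 0), (4, 3), (4, 4), (4, 7), (5, 1), (5, 2), (5, 5), (5, 6), (6, 1), (6, 2), (6, 5), (6, 6), (9, 1), (9, 2), (9, 5), (9, 6), (10, 1), (10, 2), (10, 5), (10, 6), (11, 0), (11, 3), (11, 4), (11, 7), (12, 0), (12, 3), (12, 4), (12, 7), (13, 1), (13, 2), (13, 5), (13, 6), (14, 1), (14, 2), (14, 5), (14, 6)]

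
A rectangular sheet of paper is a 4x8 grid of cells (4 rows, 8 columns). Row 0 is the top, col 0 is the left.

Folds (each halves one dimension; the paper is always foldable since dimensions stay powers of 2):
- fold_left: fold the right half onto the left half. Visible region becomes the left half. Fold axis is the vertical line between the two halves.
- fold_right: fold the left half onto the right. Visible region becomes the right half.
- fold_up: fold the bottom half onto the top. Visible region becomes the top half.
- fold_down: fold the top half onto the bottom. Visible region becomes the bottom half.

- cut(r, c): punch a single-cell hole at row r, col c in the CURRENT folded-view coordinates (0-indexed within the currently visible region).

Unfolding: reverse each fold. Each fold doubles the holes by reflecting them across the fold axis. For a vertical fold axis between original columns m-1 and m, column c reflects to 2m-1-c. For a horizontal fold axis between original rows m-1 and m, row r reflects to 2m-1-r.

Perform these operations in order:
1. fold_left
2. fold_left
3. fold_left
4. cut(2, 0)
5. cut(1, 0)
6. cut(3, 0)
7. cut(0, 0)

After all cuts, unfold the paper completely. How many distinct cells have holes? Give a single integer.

Op 1 fold_left: fold axis v@4; visible region now rows[0,4) x cols[0,4) = 4x4
Op 2 fold_left: fold axis v@2; visible region now rows[0,4) x cols[0,2) = 4x2
Op 3 fold_left: fold axis v@1; visible region now rows[0,4) x cols[0,1) = 4x1
Op 4 cut(2, 0): punch at orig (2,0); cuts so far [(2, 0)]; region rows[0,4) x cols[0,1) = 4x1
Op 5 cut(1, 0): punch at orig (1,0); cuts so far [(1, 0), (2, 0)]; region rows[0,4) x cols[0,1) = 4x1
Op 6 cut(3, 0): punch at orig (3,0); cuts so far [(1, 0), (2, 0), (3, 0)]; region rows[0,4) x cols[0,1) = 4x1
Op 7 cut(0, 0): punch at orig (0,0); cuts so far [(0, 0), (1, 0), (2, 0), (3, 0)]; region rows[0,4) x cols[0,1) = 4x1
Unfold 1 (reflect across v@1): 8 holes -> [(0, 0), (0, 1), (1, 0), (1, 1), (2, 0), (2, 1), (3, 0), (3, 1)]
Unfold 2 (reflect across v@2): 16 holes -> [(0, 0), (0, 1), (0, 2), (0, 3), (1, 0), (1, 1), (1, 2), (1, 3), (2, 0), (2, 1), (2, 2), (2, 3), (3, 0), (3, 1), (3, 2), (3, 3)]
Unfold 3 (reflect across v@4): 32 holes -> [(0, 0), (0, 1), (0, 2), (0, 3), (0, 4), (0, 5), (0, 6), (0, 7), (1, 0), (1, 1), (1, 2), (1, 3), (1, 4), (1, 5), (1, 6), (1, 7), (2, 0), (2, 1), (2, 2), (2, 3), (2, 4), (2, 5), (2, 6), (2, 7), (3, 0), (3, 1), (3, 2), (3, 3), (3, 4), (3, 5), (3, 6), (3, 7)]

Answer: 32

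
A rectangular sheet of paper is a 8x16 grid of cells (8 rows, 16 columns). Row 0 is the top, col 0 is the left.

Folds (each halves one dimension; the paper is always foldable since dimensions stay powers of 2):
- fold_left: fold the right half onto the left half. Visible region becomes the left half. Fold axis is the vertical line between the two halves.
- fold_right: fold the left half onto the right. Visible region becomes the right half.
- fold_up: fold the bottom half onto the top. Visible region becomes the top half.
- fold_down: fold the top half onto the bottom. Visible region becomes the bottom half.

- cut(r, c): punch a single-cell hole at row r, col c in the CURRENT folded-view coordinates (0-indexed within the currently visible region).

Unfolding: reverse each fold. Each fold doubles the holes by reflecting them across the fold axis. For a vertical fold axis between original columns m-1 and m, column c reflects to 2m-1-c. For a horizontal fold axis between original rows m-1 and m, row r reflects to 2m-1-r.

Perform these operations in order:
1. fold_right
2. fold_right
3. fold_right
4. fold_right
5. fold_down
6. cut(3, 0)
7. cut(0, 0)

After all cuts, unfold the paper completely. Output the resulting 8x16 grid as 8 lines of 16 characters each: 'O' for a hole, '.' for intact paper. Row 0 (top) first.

Answer: OOOOOOOOOOOOOOOO
................
................
OOOOOOOOOOOOOOOO
OOOOOOOOOOOOOOOO
................
................
OOOOOOOOOOOOOOOO

Derivation:
Op 1 fold_right: fold axis v@8; visible region now rows[0,8) x cols[8,16) = 8x8
Op 2 fold_right: fold axis v@12; visible region now rows[0,8) x cols[12,16) = 8x4
Op 3 fold_right: fold axis v@14; visible region now rows[0,8) x cols[14,16) = 8x2
Op 4 fold_right: fold axis v@15; visible region now rows[0,8) x cols[15,16) = 8x1
Op 5 fold_down: fold axis h@4; visible region now rows[4,8) x cols[15,16) = 4x1
Op 6 cut(3, 0): punch at orig (7,15); cuts so far [(7, 15)]; region rows[4,8) x cols[15,16) = 4x1
Op 7 cut(0, 0): punch at orig (4,15); cuts so far [(4, 15), (7, 15)]; region rows[4,8) x cols[15,16) = 4x1
Unfold 1 (reflect across h@4): 4 holes -> [(0, 15), (3, 15), (4, 15), (7, 15)]
Unfold 2 (reflect across v@15): 8 holes -> [(0, 14), (0, 15), (3, 14), (3, 15), (4, 14), (4, 15), (7, 14), (7, 15)]
Unfold 3 (reflect across v@14): 16 holes -> [(0, 12), (0, 13), (0, 14), (0, 15), (3, 12), (3, 13), (3, 14), (3, 15), (4, 12), (4, 13), (4, 14), (4, 15), (7, 12), (7, 13), (7, 14), (7, 15)]
Unfold 4 (reflect across v@12): 32 holes -> [(0, 8), (0, 9), (0, 10), (0, 11), (0, 12), (0, 13), (0, 14), (0, 15), (3, 8), (3, 9), (3, 10), (3, 11), (3, 12), (3, 13), (3, 14), (3, 15), (4, 8), (4, 9), (4, 10), (4, 11), (4, 12), (4, 13), (4, 14), (4, 15), (7, 8), (7, 9), (7, 10), (7, 11), (7, 12), (7, 13), (7, 14), (7, 15)]
Unfold 5 (reflect across v@8): 64 holes -> [(0, 0), (0, 1), (0, 2), (0, 3), (0, 4), (0, 5), (0, 6), (0, 7), (0, 8), (0, 9), (0, 10), (0, 11), (0, 12), (0, 13), (0, 14), (0, 15), (3, 0), (3, 1), (3, 2), (3, 3), (3, 4), (3, 5), (3, 6), (3, 7), (3, 8), (3, 9), (3, 10), (3, 11), (3, 12), (3, 13), (3, 14), (3, 15), (4, 0), (4, 1), (4, 2), (4, 3), (4, 4), (4, 5), (4, 6), (4, 7), (4, 8), (4, 9), (4, 10), (4, 11), (4, 12), (4, 13), (4, 14), (4, 15), (7, 0), (7, 1), (7, 2), (7, 3), (7, 4), (7, 5), (7, 6), (7, 7), (7, 8), (7, 9), (7, 10), (7, 11), (7, 12), (7, 13), (7, 14), (7, 15)]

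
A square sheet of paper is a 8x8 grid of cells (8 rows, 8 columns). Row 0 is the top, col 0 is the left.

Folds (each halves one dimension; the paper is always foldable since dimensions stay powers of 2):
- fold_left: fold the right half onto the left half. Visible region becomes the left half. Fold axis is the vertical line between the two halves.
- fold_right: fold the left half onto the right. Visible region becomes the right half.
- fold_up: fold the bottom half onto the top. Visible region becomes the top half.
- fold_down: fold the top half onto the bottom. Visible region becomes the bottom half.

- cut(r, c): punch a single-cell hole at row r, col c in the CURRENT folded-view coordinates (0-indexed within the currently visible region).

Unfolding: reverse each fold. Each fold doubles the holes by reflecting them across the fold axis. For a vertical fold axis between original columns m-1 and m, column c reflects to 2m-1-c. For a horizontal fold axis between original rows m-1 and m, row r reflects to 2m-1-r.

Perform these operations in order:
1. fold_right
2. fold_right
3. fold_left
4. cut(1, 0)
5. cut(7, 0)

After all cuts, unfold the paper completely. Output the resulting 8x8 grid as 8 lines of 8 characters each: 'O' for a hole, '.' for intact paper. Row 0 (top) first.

Answer: ........
OOOOOOOO
........
........
........
........
........
OOOOOOOO

Derivation:
Op 1 fold_right: fold axis v@4; visible region now rows[0,8) x cols[4,8) = 8x4
Op 2 fold_right: fold axis v@6; visible region now rows[0,8) x cols[6,8) = 8x2
Op 3 fold_left: fold axis v@7; visible region now rows[0,8) x cols[6,7) = 8x1
Op 4 cut(1, 0): punch at orig (1,6); cuts so far [(1, 6)]; region rows[0,8) x cols[6,7) = 8x1
Op 5 cut(7, 0): punch at orig (7,6); cuts so far [(1, 6), (7, 6)]; region rows[0,8) x cols[6,7) = 8x1
Unfold 1 (reflect across v@7): 4 holes -> [(1, 6), (1, 7), (7, 6), (7, 7)]
Unfold 2 (reflect across v@6): 8 holes -> [(1, 4), (1, 5), (1, 6), (1, 7), (7, 4), (7, 5), (7, 6), (7, 7)]
Unfold 3 (reflect across v@4): 16 holes -> [(1, 0), (1, 1), (1, 2), (1, 3), (1, 4), (1, 5), (1, 6), (1, 7), (7, 0), (7, 1), (7, 2), (7, 3), (7, 4), (7, 5), (7, 6), (7, 7)]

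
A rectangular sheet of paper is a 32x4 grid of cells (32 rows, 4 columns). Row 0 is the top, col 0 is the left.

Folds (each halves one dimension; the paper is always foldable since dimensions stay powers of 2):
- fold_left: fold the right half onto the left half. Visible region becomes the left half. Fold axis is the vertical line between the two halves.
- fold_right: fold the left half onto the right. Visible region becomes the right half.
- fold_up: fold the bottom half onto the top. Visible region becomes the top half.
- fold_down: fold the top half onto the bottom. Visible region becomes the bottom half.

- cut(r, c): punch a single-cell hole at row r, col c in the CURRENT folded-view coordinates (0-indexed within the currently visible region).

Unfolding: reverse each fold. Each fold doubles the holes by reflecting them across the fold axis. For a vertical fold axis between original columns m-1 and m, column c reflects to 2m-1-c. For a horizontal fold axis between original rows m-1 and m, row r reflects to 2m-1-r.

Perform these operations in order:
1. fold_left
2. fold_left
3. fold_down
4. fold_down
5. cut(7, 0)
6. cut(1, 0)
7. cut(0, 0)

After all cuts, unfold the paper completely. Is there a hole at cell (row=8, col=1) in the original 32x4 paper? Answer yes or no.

Op 1 fold_left: fold axis v@2; visible region now rows[0,32) x cols[0,2) = 32x2
Op 2 fold_left: fold axis v@1; visible region now rows[0,32) x cols[0,1) = 32x1
Op 3 fold_down: fold axis h@16; visible region now rows[16,32) x cols[0,1) = 16x1
Op 4 fold_down: fold axis h@24; visible region now rows[24,32) x cols[0,1) = 8x1
Op 5 cut(7, 0): punch at orig (31,0); cuts so far [(31, 0)]; region rows[24,32) x cols[0,1) = 8x1
Op 6 cut(1, 0): punch at orig (25,0); cuts so far [(25, 0), (31, 0)]; region rows[24,32) x cols[0,1) = 8x1
Op 7 cut(0, 0): punch at orig (24,0); cuts so far [(24, 0), (25, 0), (31, 0)]; region rows[24,32) x cols[0,1) = 8x1
Unfold 1 (reflect across h@24): 6 holes -> [(16, 0), (22, 0), (23, 0), (24, 0), (25, 0), (31, 0)]
Unfold 2 (reflect across h@16): 12 holes -> [(0, 0), (6, 0), (7, 0), (8, 0), (9, 0), (15, 0), (16, 0), (22, 0), (23, 0), (24, 0), (25, 0), (31, 0)]
Unfold 3 (reflect across v@1): 24 holes -> [(0, 0), (0, 1), (6, 0), (6, 1), (7, 0), (7, 1), (8, 0), (8, 1), (9, 0), (9, 1), (15, 0), (15, 1), (16, 0), (16, 1), (22, 0), (22, 1), (23, 0), (23, 1), (24, 0), (24, 1), (25, 0), (25, 1), (31, 0), (31, 1)]
Unfold 4 (reflect across v@2): 48 holes -> [(0, 0), (0, 1), (0, 2), (0, 3), (6, 0), (6, 1), (6, 2), (6, 3), (7, 0), (7, 1), (7, 2), (7, 3), (8, 0), (8, 1), (8, 2), (8, 3), (9, 0), (9, 1), (9, 2), (9, 3), (15, 0), (15, 1), (15, 2), (15, 3), (16, 0), (16, 1), (16, 2), (16, 3), (22, 0), (22, 1), (22, 2), (22, 3), (23, 0), (23, 1), (23, 2), (23, 3), (24, 0), (24, 1), (24, 2), (24, 3), (25, 0), (25, 1), (25, 2), (25, 3), (31, 0), (31, 1), (31, 2), (31, 3)]
Holes: [(0, 0), (0, 1), (0, 2), (0, 3), (6, 0), (6, 1), (6, 2), (6, 3), (7, 0), (7, 1), (7, 2), (7, 3), (8, 0), (8, 1), (8, 2), (8, 3), (9, 0), (9, 1), (9, 2), (9, 3), (15, 0), (15, 1), (15, 2), (15, 3), (16, 0), (16, 1), (16, 2), (16, 3), (22, 0), (22, 1), (22, 2), (22, 3), (23, 0), (23, 1), (23, 2), (23, 3), (24, 0), (24, 1), (24, 2), (24, 3), (25, 0), (25, 1), (25, 2), (25, 3), (31, 0), (31, 1), (31, 2), (31, 3)]

Answer: yes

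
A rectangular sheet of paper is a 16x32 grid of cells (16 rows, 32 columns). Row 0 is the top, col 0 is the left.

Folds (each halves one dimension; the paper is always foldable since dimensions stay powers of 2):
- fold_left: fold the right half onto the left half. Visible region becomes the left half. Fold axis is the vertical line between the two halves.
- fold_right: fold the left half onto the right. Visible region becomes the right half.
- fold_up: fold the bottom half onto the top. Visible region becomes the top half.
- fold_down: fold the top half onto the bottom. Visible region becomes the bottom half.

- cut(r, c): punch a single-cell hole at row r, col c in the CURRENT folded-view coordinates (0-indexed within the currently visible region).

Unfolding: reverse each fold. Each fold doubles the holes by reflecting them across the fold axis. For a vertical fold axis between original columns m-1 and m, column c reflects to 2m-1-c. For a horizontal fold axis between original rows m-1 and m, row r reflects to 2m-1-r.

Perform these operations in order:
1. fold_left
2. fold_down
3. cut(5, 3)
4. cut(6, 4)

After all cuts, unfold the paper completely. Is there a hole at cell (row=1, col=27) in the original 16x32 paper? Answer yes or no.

Op 1 fold_left: fold axis v@16; visible region now rows[0,16) x cols[0,16) = 16x16
Op 2 fold_down: fold axis h@8; visible region now rows[8,16) x cols[0,16) = 8x16
Op 3 cut(5, 3): punch at orig (13,3); cuts so far [(13, 3)]; region rows[8,16) x cols[0,16) = 8x16
Op 4 cut(6, 4): punch at orig (14,4); cuts so far [(13, 3), (14, 4)]; region rows[8,16) x cols[0,16) = 8x16
Unfold 1 (reflect across h@8): 4 holes -> [(1, 4), (2, 3), (13, 3), (14, 4)]
Unfold 2 (reflect across v@16): 8 holes -> [(1, 4), (1, 27), (2, 3), (2, 28), (13, 3), (13, 28), (14, 4), (14, 27)]
Holes: [(1, 4), (1, 27), (2, 3), (2, 28), (13, 3), (13, 28), (14, 4), (14, 27)]

Answer: yes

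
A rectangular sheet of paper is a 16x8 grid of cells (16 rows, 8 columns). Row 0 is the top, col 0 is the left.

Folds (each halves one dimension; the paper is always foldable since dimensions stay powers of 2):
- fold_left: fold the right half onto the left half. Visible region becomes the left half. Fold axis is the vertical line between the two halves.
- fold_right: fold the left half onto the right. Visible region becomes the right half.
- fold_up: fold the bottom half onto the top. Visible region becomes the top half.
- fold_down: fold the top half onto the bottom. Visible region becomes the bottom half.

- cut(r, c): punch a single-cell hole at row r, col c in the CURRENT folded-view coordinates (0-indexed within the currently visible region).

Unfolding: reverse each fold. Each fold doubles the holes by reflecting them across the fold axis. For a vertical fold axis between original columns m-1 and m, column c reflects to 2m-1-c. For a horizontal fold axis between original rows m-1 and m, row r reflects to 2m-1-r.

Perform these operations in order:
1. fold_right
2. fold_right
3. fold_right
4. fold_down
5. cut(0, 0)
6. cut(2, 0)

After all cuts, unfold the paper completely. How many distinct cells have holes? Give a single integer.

Answer: 32

Derivation:
Op 1 fold_right: fold axis v@4; visible region now rows[0,16) x cols[4,8) = 16x4
Op 2 fold_right: fold axis v@6; visible region now rows[0,16) x cols[6,8) = 16x2
Op 3 fold_right: fold axis v@7; visible region now rows[0,16) x cols[7,8) = 16x1
Op 4 fold_down: fold axis h@8; visible region now rows[8,16) x cols[7,8) = 8x1
Op 5 cut(0, 0): punch at orig (8,7); cuts so far [(8, 7)]; region rows[8,16) x cols[7,8) = 8x1
Op 6 cut(2, 0): punch at orig (10,7); cuts so far [(8, 7), (10, 7)]; region rows[8,16) x cols[7,8) = 8x1
Unfold 1 (reflect across h@8): 4 holes -> [(5, 7), (7, 7), (8, 7), (10, 7)]
Unfold 2 (reflect across v@7): 8 holes -> [(5, 6), (5, 7), (7, 6), (7, 7), (8, 6), (8, 7), (10, 6), (10, 7)]
Unfold 3 (reflect across v@6): 16 holes -> [(5, 4), (5, 5), (5, 6), (5, 7), (7, 4), (7, 5), (7, 6), (7, 7), (8, 4), (8, 5), (8, 6), (8, 7), (10, 4), (10, 5), (10, 6), (10, 7)]
Unfold 4 (reflect across v@4): 32 holes -> [(5, 0), (5, 1), (5, 2), (5, 3), (5, 4), (5, 5), (5, 6), (5, 7), (7, 0), (7, 1), (7, 2), (7, 3), (7, 4), (7, 5), (7, 6), (7, 7), (8, 0), (8, 1), (8, 2), (8, 3), (8, 4), (8, 5), (8, 6), (8, 7), (10, 0), (10, 1), (10, 2), (10, 3), (10, 4), (10, 5), (10, 6), (10, 7)]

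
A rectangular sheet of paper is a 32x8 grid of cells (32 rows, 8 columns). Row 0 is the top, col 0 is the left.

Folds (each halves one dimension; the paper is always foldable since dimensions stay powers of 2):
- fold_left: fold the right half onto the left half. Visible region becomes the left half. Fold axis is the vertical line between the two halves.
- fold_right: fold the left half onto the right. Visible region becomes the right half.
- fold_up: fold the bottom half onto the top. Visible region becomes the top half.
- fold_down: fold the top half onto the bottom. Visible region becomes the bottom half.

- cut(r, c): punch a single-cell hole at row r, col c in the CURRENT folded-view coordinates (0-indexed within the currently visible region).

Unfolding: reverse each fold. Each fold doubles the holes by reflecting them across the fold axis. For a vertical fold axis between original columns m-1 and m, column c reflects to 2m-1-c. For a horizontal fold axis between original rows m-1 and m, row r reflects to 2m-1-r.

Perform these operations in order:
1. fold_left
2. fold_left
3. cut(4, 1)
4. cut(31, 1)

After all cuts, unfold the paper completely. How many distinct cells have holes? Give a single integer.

Op 1 fold_left: fold axis v@4; visible region now rows[0,32) x cols[0,4) = 32x4
Op 2 fold_left: fold axis v@2; visible region now rows[0,32) x cols[0,2) = 32x2
Op 3 cut(4, 1): punch at orig (4,1); cuts so far [(4, 1)]; region rows[0,32) x cols[0,2) = 32x2
Op 4 cut(31, 1): punch at orig (31,1); cuts so far [(4, 1), (31, 1)]; region rows[0,32) x cols[0,2) = 32x2
Unfold 1 (reflect across v@2): 4 holes -> [(4, 1), (4, 2), (31, 1), (31, 2)]
Unfold 2 (reflect across v@4): 8 holes -> [(4, 1), (4, 2), (4, 5), (4, 6), (31, 1), (31, 2), (31, 5), (31, 6)]

Answer: 8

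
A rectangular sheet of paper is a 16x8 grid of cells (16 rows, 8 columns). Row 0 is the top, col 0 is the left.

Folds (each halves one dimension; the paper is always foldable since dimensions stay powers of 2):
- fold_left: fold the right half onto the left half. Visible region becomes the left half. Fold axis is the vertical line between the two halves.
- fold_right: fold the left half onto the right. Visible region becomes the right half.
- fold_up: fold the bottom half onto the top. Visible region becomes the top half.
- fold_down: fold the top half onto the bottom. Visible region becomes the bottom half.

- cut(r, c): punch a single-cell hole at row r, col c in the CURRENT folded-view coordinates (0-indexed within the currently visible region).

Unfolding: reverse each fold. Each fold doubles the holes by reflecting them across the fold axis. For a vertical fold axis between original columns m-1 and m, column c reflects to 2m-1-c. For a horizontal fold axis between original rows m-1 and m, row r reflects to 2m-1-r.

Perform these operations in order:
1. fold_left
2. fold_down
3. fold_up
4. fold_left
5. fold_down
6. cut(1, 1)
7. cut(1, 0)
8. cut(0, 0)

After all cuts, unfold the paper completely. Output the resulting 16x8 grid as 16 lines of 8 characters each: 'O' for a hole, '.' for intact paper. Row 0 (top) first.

Answer: OOOOOOOO
O..OO..O
O..OO..O
OOOOOOOO
OOOOOOOO
O..OO..O
O..OO..O
OOOOOOOO
OOOOOOOO
O..OO..O
O..OO..O
OOOOOOOO
OOOOOOOO
O..OO..O
O..OO..O
OOOOOOOO

Derivation:
Op 1 fold_left: fold axis v@4; visible region now rows[0,16) x cols[0,4) = 16x4
Op 2 fold_down: fold axis h@8; visible region now rows[8,16) x cols[0,4) = 8x4
Op 3 fold_up: fold axis h@12; visible region now rows[8,12) x cols[0,4) = 4x4
Op 4 fold_left: fold axis v@2; visible region now rows[8,12) x cols[0,2) = 4x2
Op 5 fold_down: fold axis h@10; visible region now rows[10,12) x cols[0,2) = 2x2
Op 6 cut(1, 1): punch at orig (11,1); cuts so far [(11, 1)]; region rows[10,12) x cols[0,2) = 2x2
Op 7 cut(1, 0): punch at orig (11,0); cuts so far [(11, 0), (11, 1)]; region rows[10,12) x cols[0,2) = 2x2
Op 8 cut(0, 0): punch at orig (10,0); cuts so far [(10, 0), (11, 0), (11, 1)]; region rows[10,12) x cols[0,2) = 2x2
Unfold 1 (reflect across h@10): 6 holes -> [(8, 0), (8, 1), (9, 0), (10, 0), (11, 0), (11, 1)]
Unfold 2 (reflect across v@2): 12 holes -> [(8, 0), (8, 1), (8, 2), (8, 3), (9, 0), (9, 3), (10, 0), (10, 3), (11, 0), (11, 1), (11, 2), (11, 3)]
Unfold 3 (reflect across h@12): 24 holes -> [(8, 0), (8, 1), (8, 2), (8, 3), (9, 0), (9, 3), (10, 0), (10, 3), (11, 0), (11, 1), (11, 2), (11, 3), (12, 0), (12, 1), (12, 2), (12, 3), (13, 0), (13, 3), (14, 0), (14, 3), (15, 0), (15, 1), (15, 2), (15, 3)]
Unfold 4 (reflect across h@8): 48 holes -> [(0, 0), (0, 1), (0, 2), (0, 3), (1, 0), (1, 3), (2, 0), (2, 3), (3, 0), (3, 1), (3, 2), (3, 3), (4, 0), (4, 1), (4, 2), (4, 3), (5, 0), (5, 3), (6, 0), (6, 3), (7, 0), (7, 1), (7, 2), (7, 3), (8, 0), (8, 1), (8, 2), (8, 3), (9, 0), (9, 3), (10, 0), (10, 3), (11, 0), (11, 1), (11, 2), (11, 3), (12, 0), (12, 1), (12, 2), (12, 3), (13, 0), (13, 3), (14, 0), (14, 3), (15, 0), (15, 1), (15, 2), (15, 3)]
Unfold 5 (reflect across v@4): 96 holes -> [(0, 0), (0, 1), (0, 2), (0, 3), (0, 4), (0, 5), (0, 6), (0, 7), (1, 0), (1, 3), (1, 4), (1, 7), (2, 0), (2, 3), (2, 4), (2, 7), (3, 0), (3, 1), (3, 2), (3, 3), (3, 4), (3, 5), (3, 6), (3, 7), (4, 0), (4, 1), (4, 2), (4, 3), (4, 4), (4, 5), (4, 6), (4, 7), (5, 0), (5, 3), (5, 4), (5, 7), (6, 0), (6, 3), (6, 4), (6, 7), (7, 0), (7, 1), (7, 2), (7, 3), (7, 4), (7, 5), (7, 6), (7, 7), (8, 0), (8, 1), (8, 2), (8, 3), (8, 4), (8, 5), (8, 6), (8, 7), (9, 0), (9, 3), (9, 4), (9, 7), (10, 0), (10, 3), (10, 4), (10, 7), (11, 0), (11, 1), (11, 2), (11, 3), (11, 4), (11, 5), (11, 6), (11, 7), (12, 0), (12, 1), (12, 2), (12, 3), (12, 4), (12, 5), (12, 6), (12, 7), (13, 0), (13, 3), (13, 4), (13, 7), (14, 0), (14, 3), (14, 4), (14, 7), (15, 0), (15, 1), (15, 2), (15, 3), (15, 4), (15, 5), (15, 6), (15, 7)]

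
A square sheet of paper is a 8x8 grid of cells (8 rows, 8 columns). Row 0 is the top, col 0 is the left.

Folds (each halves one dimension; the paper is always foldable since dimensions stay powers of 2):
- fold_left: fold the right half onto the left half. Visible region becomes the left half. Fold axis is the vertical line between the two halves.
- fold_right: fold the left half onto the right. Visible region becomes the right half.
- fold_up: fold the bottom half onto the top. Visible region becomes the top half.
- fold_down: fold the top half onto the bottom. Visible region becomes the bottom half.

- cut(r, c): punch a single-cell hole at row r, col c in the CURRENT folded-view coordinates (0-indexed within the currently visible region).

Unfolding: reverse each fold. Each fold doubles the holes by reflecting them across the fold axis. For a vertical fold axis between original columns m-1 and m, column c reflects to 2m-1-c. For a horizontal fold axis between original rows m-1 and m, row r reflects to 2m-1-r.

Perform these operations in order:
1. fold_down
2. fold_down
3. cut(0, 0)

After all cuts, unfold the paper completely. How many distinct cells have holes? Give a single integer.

Op 1 fold_down: fold axis h@4; visible region now rows[4,8) x cols[0,8) = 4x8
Op 2 fold_down: fold axis h@6; visible region now rows[6,8) x cols[0,8) = 2x8
Op 3 cut(0, 0): punch at orig (6,0); cuts so far [(6, 0)]; region rows[6,8) x cols[0,8) = 2x8
Unfold 1 (reflect across h@6): 2 holes -> [(5, 0), (6, 0)]
Unfold 2 (reflect across h@4): 4 holes -> [(1, 0), (2, 0), (5, 0), (6, 0)]

Answer: 4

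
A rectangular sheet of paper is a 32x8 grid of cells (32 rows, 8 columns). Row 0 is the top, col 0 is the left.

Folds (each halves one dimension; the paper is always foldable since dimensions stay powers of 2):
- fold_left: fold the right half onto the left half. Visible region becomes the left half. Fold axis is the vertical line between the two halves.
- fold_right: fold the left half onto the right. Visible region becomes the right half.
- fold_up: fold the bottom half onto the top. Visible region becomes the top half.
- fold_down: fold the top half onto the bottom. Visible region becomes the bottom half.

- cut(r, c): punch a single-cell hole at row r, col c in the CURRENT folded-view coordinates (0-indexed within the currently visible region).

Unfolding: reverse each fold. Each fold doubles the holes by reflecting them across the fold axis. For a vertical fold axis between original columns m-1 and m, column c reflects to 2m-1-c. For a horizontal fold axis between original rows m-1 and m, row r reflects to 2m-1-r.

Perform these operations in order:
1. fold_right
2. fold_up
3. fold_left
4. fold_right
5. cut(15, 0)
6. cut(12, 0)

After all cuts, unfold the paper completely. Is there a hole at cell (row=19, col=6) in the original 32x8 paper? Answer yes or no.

Answer: yes

Derivation:
Op 1 fold_right: fold axis v@4; visible region now rows[0,32) x cols[4,8) = 32x4
Op 2 fold_up: fold axis h@16; visible region now rows[0,16) x cols[4,8) = 16x4
Op 3 fold_left: fold axis v@6; visible region now rows[0,16) x cols[4,6) = 16x2
Op 4 fold_right: fold axis v@5; visible region now rows[0,16) x cols[5,6) = 16x1
Op 5 cut(15, 0): punch at orig (15,5); cuts so far [(15, 5)]; region rows[0,16) x cols[5,6) = 16x1
Op 6 cut(12, 0): punch at orig (12,5); cuts so far [(12, 5), (15, 5)]; region rows[0,16) x cols[5,6) = 16x1
Unfold 1 (reflect across v@5): 4 holes -> [(12, 4), (12, 5), (15, 4), (15, 5)]
Unfold 2 (reflect across v@6): 8 holes -> [(12, 4), (12, 5), (12, 6), (12, 7), (15, 4), (15, 5), (15, 6), (15, 7)]
Unfold 3 (reflect across h@16): 16 holes -> [(12, 4), (12, 5), (12, 6), (12, 7), (15, 4), (15, 5), (15, 6), (15, 7), (16, 4), (16, 5), (16, 6), (16, 7), (19, 4), (19, 5), (19, 6), (19, 7)]
Unfold 4 (reflect across v@4): 32 holes -> [(12, 0), (12, 1), (12, 2), (12, 3), (12, 4), (12, 5), (12, 6), (12, 7), (15, 0), (15, 1), (15, 2), (15, 3), (15, 4), (15, 5), (15, 6), (15, 7), (16, 0), (16, 1), (16, 2), (16, 3), (16, 4), (16, 5), (16, 6), (16, 7), (19, 0), (19, 1), (19, 2), (19, 3), (19, 4), (19, 5), (19, 6), (19, 7)]
Holes: [(12, 0), (12, 1), (12, 2), (12, 3), (12, 4), (12, 5), (12, 6), (12, 7), (15, 0), (15, 1), (15, 2), (15, 3), (15, 4), (15, 5), (15, 6), (15, 7), (16, 0), (16, 1), (16, 2), (16, 3), (16, 4), (16, 5), (16, 6), (16, 7), (19, 0), (19, 1), (19, 2), (19, 3), (19, 4), (19, 5), (19, 6), (19, 7)]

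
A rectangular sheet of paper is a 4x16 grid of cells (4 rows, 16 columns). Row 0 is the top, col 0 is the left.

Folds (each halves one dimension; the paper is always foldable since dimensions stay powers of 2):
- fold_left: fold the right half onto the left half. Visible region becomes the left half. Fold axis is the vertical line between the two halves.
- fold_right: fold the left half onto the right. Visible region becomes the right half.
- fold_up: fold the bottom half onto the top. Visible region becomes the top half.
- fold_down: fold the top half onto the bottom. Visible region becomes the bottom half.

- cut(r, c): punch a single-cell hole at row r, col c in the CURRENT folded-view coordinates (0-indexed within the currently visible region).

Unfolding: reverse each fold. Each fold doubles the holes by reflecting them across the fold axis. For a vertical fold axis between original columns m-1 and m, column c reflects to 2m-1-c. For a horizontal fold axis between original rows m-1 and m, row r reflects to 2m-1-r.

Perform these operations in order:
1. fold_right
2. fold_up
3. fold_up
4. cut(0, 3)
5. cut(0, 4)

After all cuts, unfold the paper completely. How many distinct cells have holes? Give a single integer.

Op 1 fold_right: fold axis v@8; visible region now rows[0,4) x cols[8,16) = 4x8
Op 2 fold_up: fold axis h@2; visible region now rows[0,2) x cols[8,16) = 2x8
Op 3 fold_up: fold axis h@1; visible region now rows[0,1) x cols[8,16) = 1x8
Op 4 cut(0, 3): punch at orig (0,11); cuts so far [(0, 11)]; region rows[0,1) x cols[8,16) = 1x8
Op 5 cut(0, 4): punch at orig (0,12); cuts so far [(0, 11), (0, 12)]; region rows[0,1) x cols[8,16) = 1x8
Unfold 1 (reflect across h@1): 4 holes -> [(0, 11), (0, 12), (1, 11), (1, 12)]
Unfold 2 (reflect across h@2): 8 holes -> [(0, 11), (0, 12), (1, 11), (1, 12), (2, 11), (2, 12), (3, 11), (3, 12)]
Unfold 3 (reflect across v@8): 16 holes -> [(0, 3), (0, 4), (0, 11), (0, 12), (1, 3), (1, 4), (1, 11), (1, 12), (2, 3), (2, 4), (2, 11), (2, 12), (3, 3), (3, 4), (3, 11), (3, 12)]

Answer: 16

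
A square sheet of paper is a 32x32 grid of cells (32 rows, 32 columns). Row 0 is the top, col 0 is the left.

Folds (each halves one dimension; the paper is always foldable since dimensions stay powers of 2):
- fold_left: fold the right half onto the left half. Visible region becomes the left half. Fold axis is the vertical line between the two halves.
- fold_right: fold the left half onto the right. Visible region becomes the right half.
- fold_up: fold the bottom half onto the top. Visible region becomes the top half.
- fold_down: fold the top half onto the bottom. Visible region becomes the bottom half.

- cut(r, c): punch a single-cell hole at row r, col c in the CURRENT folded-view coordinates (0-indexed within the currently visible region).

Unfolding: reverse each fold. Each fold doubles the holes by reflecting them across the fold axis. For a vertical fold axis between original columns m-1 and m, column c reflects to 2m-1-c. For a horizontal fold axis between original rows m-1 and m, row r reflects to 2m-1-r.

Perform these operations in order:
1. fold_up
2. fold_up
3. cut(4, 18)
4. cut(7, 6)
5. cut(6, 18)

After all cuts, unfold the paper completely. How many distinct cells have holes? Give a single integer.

Op 1 fold_up: fold axis h@16; visible region now rows[0,16) x cols[0,32) = 16x32
Op 2 fold_up: fold axis h@8; visible region now rows[0,8) x cols[0,32) = 8x32
Op 3 cut(4, 18): punch at orig (4,18); cuts so far [(4, 18)]; region rows[0,8) x cols[0,32) = 8x32
Op 4 cut(7, 6): punch at orig (7,6); cuts so far [(4, 18), (7, 6)]; region rows[0,8) x cols[0,32) = 8x32
Op 5 cut(6, 18): punch at orig (6,18); cuts so far [(4, 18), (6, 18), (7, 6)]; region rows[0,8) x cols[0,32) = 8x32
Unfold 1 (reflect across h@8): 6 holes -> [(4, 18), (6, 18), (7, 6), (8, 6), (9, 18), (11, 18)]
Unfold 2 (reflect across h@16): 12 holes -> [(4, 18), (6, 18), (7, 6), (8, 6), (9, 18), (11, 18), (20, 18), (22, 18), (23, 6), (24, 6), (25, 18), (27, 18)]

Answer: 12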